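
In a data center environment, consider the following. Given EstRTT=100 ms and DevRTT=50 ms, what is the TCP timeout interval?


Given: EstRTT = 100 ms, DevRTT = 50 ms
Timeout = EstRTT + 4 * DevRTT
4 * DevRTT = 4 * 50 = 200
Timeout = 100 + 200 = 300 ms

300


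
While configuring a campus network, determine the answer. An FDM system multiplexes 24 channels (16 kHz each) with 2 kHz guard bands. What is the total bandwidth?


Given: 24 channels, 16 kHz each, guard = 2 kHz
Channel bandwidth = 24 * 16 = 384 kHz
Guard bands = 23 gaps * 2 kHz = 46 kHz
Total = 384 + 46 = 430 kHz

430


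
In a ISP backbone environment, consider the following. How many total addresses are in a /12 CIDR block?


Given: CIDR prefix /12
Host bits = 32 - 12 = 20
Total addresses = 2^20 = 1048576

1048576


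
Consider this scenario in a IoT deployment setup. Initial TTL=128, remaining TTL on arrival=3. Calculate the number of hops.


Given: initial TTL = 128, received TTL = 3
Hops = initial TTL - received TTL
Hops = 128 - 3 = 125

125


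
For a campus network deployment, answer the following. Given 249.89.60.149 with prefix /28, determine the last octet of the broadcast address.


Given: IP = 249.89.60.149, prefix = /28
Host bits = 32 - 28 = 4
Network last octet = 149 AND mask = 144
Host part size = 2^4 - 1 = 15
Broadcast last octet = 144 OR 15 = 159

159


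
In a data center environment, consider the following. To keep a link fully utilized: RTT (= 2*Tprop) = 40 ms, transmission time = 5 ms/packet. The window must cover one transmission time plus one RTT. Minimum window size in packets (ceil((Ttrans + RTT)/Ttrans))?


Given: Ttrans = 5 ms, RTT = 40 ms (= 2 * Tprop, Tprop = 20 ms)
Time until first ACK returns = Ttrans + RTT = 5 + 40 = 45 ms
Need W * Ttrans >= Ttrans + RTT  ->  W >= (Ttrans + RTT) / Ttrans
(Ttrans + RTT) / Ttrans = 45 / 5 = 9
W_min = ceil(9) = 9

9


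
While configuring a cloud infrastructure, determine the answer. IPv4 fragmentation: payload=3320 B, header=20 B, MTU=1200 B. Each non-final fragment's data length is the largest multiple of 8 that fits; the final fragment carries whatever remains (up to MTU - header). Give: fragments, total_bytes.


Max data per non-final fragment = floor((MTU - header)/8)*8 = floor((1200 - 20)/8)*8 = floor(1180/8)*8 = 1176 B
Final fragment needs no 8-byte alignment: it can carry up to MTU - header = 1180 B
Non-final fragments needed = ceil((payload - 1180) / 1176) = ceil(2140/1176) = ceil(1.8197) = 2
Number of fragments = 2 + 1 = 3
Fragment sizes (data): 2 * 1176 B + 968 B (last, 968 <= 1180 OK)
Total bytes sent = payload + n_frags * header = 3320 + 3*20 = 3320 + 60 = 3380 B

3, 3380


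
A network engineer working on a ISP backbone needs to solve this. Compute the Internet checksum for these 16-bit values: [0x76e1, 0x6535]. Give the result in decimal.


Given words: [0x76e1, 0x6535]
Step 1: Sum all words
Raw sum = 30433 + 25909 = 56342
One's complement = ~56342 & 0xFFFF = 9193

9193


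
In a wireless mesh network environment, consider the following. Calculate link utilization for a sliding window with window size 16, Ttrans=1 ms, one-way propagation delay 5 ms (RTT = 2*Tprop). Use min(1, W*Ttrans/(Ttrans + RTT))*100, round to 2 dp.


Given: W = 16, Ttrans = 1 ms, RTT = 10 ms (= 2 * Tprop, Tprop = 5 ms)
Cycle time = Ttrans + RTT = 1 + 10 = 11 ms (first packet sent until its ACK returns)
W * Ttrans = 16 * 1 = 16 ms of sending per cycle
W * Ttrans / (Ttrans + RTT) = 16 / 11 = 1.454545
U = min(1, 1.454545) = 1.000000
U% = 100.00%

100.00


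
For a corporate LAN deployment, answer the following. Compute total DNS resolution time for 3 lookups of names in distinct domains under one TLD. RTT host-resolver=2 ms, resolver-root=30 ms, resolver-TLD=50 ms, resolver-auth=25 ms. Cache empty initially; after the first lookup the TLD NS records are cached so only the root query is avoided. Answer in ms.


Lookup 1 (cold cache): local + root + TLD + auth = 2 + 30 + 50 + 25 = 107 ms
Lookups 2..3 (TLD NS cached -> skip root; new domain -> still ask TLD and auth): local + TLD + auth = 2 + 50 + 25 = 77 ms each
Remaining 2 lookups: 2 * 77 = 154 ms
Total = 107 + 154 = 261 ms

261


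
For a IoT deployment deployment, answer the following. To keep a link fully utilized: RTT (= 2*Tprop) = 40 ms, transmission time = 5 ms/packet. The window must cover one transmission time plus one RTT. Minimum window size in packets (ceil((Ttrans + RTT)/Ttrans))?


Given: Ttrans = 5 ms, RTT = 40 ms (= 2 * Tprop, Tprop = 20 ms)
Time until first ACK returns = Ttrans + RTT = 5 + 40 = 45 ms
Need W * Ttrans >= Ttrans + RTT  ->  W >= (Ttrans + RTT) / Ttrans
(Ttrans + RTT) / Ttrans = 45 / 5 = 9
W_min = ceil(9) = 9

9


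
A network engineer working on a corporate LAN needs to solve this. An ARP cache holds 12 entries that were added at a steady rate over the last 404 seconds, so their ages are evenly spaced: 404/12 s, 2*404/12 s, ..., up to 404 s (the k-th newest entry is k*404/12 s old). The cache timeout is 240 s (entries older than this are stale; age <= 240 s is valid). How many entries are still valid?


Ages are k * 404/12 s for k = 1..12 (spacing = 33.6667 s).
Entry k is valid iff k * 404/12 <= 240 iff k <= 12 * 240 / 404 = 7.1287
n_valid = floor(7.1287) = 7
(n_stale = 12 - 7 = 5)

7


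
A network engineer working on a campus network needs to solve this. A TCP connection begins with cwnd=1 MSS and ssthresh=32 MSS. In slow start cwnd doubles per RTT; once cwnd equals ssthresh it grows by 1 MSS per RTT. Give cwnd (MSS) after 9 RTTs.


RTT 0: cwnd = 1 MSS (initial)
RTT 1: cwnd = 2 MSS (slow start, doubled)
RTT 2: cwnd = 4 MSS (slow start, doubled)
RTT 3: cwnd = 8 MSS (slow start, doubled)
RTT 4: cwnd = 16 MSS (slow start, doubled)
RTT 5: cwnd = 32 MSS (slow start, doubled)
RTT 6: cwnd = 33 MSS (congestion avoidance, +1)
RTT 7: cwnd = 34 MSS (congestion avoidance, +1)
RTT 8: cwnd = 35 MSS (congestion avoidance, +1)
RTT 9: cwnd = 36 MSS (congestion avoidance, +1)

36


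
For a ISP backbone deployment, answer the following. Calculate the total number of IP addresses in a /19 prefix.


Given: CIDR prefix /19
Host bits = 32 - 19 = 13
Total addresses = 2^13 = 8192

8192


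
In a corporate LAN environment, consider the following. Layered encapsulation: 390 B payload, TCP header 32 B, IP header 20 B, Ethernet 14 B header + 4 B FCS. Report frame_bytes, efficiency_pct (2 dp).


TCP segment = 390 + 32 = 422 B
IP packet = 422 + 20 = 442 B
Ethernet frame = 442 + 14 + 4 = 460 B
Efficiency = app / frame = 390 / 460 = 0.847826 = 84.7826% -> 84.78% (2 dp)

460, 84.78


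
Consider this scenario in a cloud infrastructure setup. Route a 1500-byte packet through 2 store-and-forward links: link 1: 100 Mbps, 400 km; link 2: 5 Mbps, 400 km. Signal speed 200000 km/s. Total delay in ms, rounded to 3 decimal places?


Packet = 1500 bytes = 12000 bits. Store-and-forward: sum (t_trans + t_prop) per link.
Link 1: t_trans = 12000/(100*10^6) s = 0.1200 ms; t_prop = 400/200000 s = 2.0000 ms; subtotal = 2.1200 ms
Link 2: t_trans = 12000/(5*10^6) s = 2.4000 ms; t_prop = 400/200000 s = 2.0000 ms; subtotal = 4.4000 ms
End-to-end = 2.1200 + 4.4000 = 6.5200 ms -> 6.520 ms (3 dp)

6.520


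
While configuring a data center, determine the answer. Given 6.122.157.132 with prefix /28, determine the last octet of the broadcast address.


Given: IP = 6.122.157.132, prefix = /28
Host bits = 32 - 28 = 4
Network last octet = 132 AND mask = 128
Host part size = 2^4 - 1 = 15
Broadcast last octet = 128 OR 15 = 143

143


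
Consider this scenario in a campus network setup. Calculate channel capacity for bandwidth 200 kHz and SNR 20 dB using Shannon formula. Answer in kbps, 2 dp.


Given: B = 200 kHz, SNR = 20 dB
SNR linear = 10^(20/10) = 100
1 + SNR = 101
log2(101) = 6.6582114828
C = 200 * 1000 * 6.6582114828 = 1331642.2966 bps
C = 1331.642297 kbps -> 1331.64 kbps (2 dp)

1331.64


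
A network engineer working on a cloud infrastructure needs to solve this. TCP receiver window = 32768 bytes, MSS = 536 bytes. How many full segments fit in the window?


Given: RWND = 32768 bytes, MSS = 536 bytes
Full segments = floor(RWND / MSS)
Full segments = floor(32768 / 536)
Full segments = floor(61.1343) = 61

61


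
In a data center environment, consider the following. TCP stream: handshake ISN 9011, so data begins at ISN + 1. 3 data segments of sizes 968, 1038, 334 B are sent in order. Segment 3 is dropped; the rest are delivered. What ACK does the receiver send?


SYN uses sequence number 9011; first data byte = ISN + 1 = 9012.
Segment 1: SEQ = 9012, len = 968 B, covers [9012, 9979]
Segment 2: SEQ = 9980, len = 1038 B, covers [9980, 11017]
Segment 3: SEQ = 11018, len = 334 B, covers [11018, 11351] [LOST]
In-order data received: bytes [9012, 11017] (segments 1..2).
Segment 3 missing -> gap begins at byte 11018.
Cumulative ACK = next expected in-order byte = 9012 + 968 + 1038 = 11018

11018


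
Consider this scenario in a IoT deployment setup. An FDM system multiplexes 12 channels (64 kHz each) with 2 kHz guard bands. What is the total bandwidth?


Given: 12 channels, 64 kHz each, guard = 2 kHz
Channel bandwidth = 12 * 64 = 768 kHz
Guard bands = 11 gaps * 2 kHz = 22 kHz
Total = 768 + 22 = 790 kHz

790


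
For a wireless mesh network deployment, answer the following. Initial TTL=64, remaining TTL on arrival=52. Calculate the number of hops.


Given: initial TTL = 64, received TTL = 52
Hops = initial TTL - received TTL
Hops = 64 - 52 = 12

12


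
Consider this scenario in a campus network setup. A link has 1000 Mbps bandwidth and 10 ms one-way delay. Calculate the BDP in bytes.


Given: bandwidth = 1000 Mbps, delay = 10 ms
BDP in bits = 1000 * 10^6 * 10 / 1000
BDP in bits = 10000000
BDP in bytes = 10000000 / 8 = 1250000

1250000


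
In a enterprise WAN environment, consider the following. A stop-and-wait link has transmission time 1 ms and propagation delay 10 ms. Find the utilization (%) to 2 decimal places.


Given: Ttrans = 1 ms, Tprop = 10 ms
RTT = 2 * Tprop = 2 * 10 = 20 ms
U = Ttrans / (Ttrans + RTT)
U = 1 / (1 + 20)
U = 1 / 21 = 0.047619
U% = 4.76%

4.76


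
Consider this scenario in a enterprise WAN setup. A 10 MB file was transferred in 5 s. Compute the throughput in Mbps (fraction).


Given: file = 10 MB, time = 5 s
File in Mb = 10 * 8 = 80 Mb
Throughput = 80 / 5 Mbps
Throughput = 16 Mbps

16


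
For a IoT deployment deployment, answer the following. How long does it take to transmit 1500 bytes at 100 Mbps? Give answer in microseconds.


Given: packet = 1500 bytes, bandwidth = 100 Mbps
Packet in bits = 1500 * 8 = 12000 bits
Bandwidth = 100 * 10^6 = 100000000 bps
Time = 12000 / 100000000 seconds
Time in us = 12000 * 10^6 / 100000000 = 120

120


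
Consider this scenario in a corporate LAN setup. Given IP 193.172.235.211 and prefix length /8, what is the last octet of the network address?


Given: IP = 193.172.235.211, prefix = /8
Subnet mask = 255.0.0.0
Last octet of IP: 211
Last octet of mask: 0
Network last octet = 211 AND 0 = 0

0


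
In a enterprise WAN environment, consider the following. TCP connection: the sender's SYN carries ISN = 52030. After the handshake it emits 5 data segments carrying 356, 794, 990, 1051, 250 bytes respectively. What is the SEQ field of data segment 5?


The SYN occupies sequence number ISN = 52030, so the first data byte is ISN + 1 = 52031.
SEQ of data segment i = (ISN + 1) + sum of payload sizes of segments 1..i-1.
Segment 1: SEQ = 52031, payload = 356 bytes
Segment 2: SEQ = 52387, payload = 794 bytes
Segment 3: SEQ = 53181, payload = 990 bytes
Segment 4: SEQ = 54171, payload = 1051 bytes
Segment 5: SEQ = 55222, payload = 250 bytes
SEQ of segment 5 = 52031 + 356 + 794 + 990 + 1051 = 55222

55222


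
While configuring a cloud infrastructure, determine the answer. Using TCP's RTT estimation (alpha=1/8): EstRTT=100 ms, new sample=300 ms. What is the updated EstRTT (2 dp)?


Given: EstRTT = 100 ms, SampleRTT = 300 ms, alpha = 1/8
New EstRTT = (1 - alpha) * EstRTT + alpha * SampleRTT
(7/8) * 100 = 87.5
(1/8) * 300 = 37.5
New EstRTT = 87.5 + 37.5 = 125 ms -> 125.00 ms (2 dp)

125.00


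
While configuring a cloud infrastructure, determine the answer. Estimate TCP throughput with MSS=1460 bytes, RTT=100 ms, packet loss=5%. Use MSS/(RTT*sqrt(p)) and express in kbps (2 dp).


Given: MSS = 1460 bytes, RTT = 100 ms, loss = 5%
RTT in seconds = 100 / 1000 = 0.1
Loss rate = 5% = 0.05
sqrt(loss) = sqrt(0.05) = 0.223606797750
Throughput (bytes/s) = 1460 / (0.1 * 0.223606797750) = 65293.1849
Throughput (kbps) = 65293.1849 * 8 / 1000 = 522.345480 -> 522.35 kbps (2 dp)

522.35


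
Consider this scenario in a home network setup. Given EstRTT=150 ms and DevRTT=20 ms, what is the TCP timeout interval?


Given: EstRTT = 150 ms, DevRTT = 20 ms
Timeout = EstRTT + 4 * DevRTT
4 * DevRTT = 4 * 20 = 80
Timeout = 150 + 80 = 230 ms

230


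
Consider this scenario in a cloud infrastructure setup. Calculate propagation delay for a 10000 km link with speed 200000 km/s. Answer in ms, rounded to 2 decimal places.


Given: distance = 10000 km, speed = 200000 km/s
Delay = distance / speed = 10000 / 200000 seconds
Delay in ms = 10000 * 1000 / 200000
Delay = 50.0000 ms
Rounded to 2 dp = 50.00 ms

50.00


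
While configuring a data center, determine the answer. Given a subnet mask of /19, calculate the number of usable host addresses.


Given: subnet mask /19
Host bits = 32 - 19 = 13
Total addresses = 2^13 = 8192
Usable hosts = 8192 - 2 (network + broadcast) = 8190

8190


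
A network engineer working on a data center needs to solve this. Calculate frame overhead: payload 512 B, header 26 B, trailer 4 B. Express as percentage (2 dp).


Given: payload = 512 B, header = 26 B, trailer = 4 B
Overhead bytes = header + trailer = 26 + 4 = 30
Total frame = payload + overhead = 512 + 30 = 542
Overhead % = 30 / 542 * 100 = 5.5351% -> 5.54% (2 dp)

5.54


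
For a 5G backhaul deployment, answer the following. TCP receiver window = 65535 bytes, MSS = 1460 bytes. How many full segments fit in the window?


Given: RWND = 65535 bytes, MSS = 1460 bytes
Full segments = floor(RWND / MSS)
Full segments = floor(65535 / 1460)
Full segments = floor(44.887) = 44

44


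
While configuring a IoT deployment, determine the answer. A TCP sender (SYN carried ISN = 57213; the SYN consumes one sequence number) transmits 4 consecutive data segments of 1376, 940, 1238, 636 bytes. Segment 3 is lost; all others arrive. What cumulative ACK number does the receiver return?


SYN uses sequence number 57213; first data byte = ISN + 1 = 57214.
Segment 1: SEQ = 57214, len = 1376 B, covers [57214, 58589]
Segment 2: SEQ = 58590, len = 940 B, covers [58590, 59529]
Segment 3: SEQ = 59530, len = 1238 B, covers [59530, 60767] [LOST]
Segment 4: SEQ = 60768, len = 636 B, covers [60768, 61403]
In-order data received: bytes [57214, 59529] (segments 1..2).
Segment 3 missing -> gap begins at byte 59530; later segments buffered out of order.
Cumulative ACK = next expected in-order byte = 57214 + 1376 + 940 = 59530

59530


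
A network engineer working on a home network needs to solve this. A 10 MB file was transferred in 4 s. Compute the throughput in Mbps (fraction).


Given: file = 10 MB, time = 4 s
File in Mb = 10 * 8 = 80 Mb
Throughput = 80 / 4 Mbps
Throughput = 20 Mbps

20


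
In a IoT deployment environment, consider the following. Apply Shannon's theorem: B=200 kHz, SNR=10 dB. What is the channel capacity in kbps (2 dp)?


Given: B = 200 kHz, SNR = 10 dB
SNR linear = 10^(10/10) = 10
1 + SNR = 11
log2(11) = 3.4594316186
C = 200 * 1000 * 3.4594316186 = 691886.3237 bps
C = 691.886324 kbps -> 691.89 kbps (2 dp)

691.89


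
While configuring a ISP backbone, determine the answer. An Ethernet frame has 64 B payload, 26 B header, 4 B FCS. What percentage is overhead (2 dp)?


Given: payload = 64 B, header = 26 B, trailer = 4 B
Overhead bytes = header + trailer = 26 + 4 = 30
Total frame = payload + overhead = 64 + 30 = 94
Overhead % = 30 / 94 * 100 = 31.9149% -> 31.91% (2 dp)

31.91


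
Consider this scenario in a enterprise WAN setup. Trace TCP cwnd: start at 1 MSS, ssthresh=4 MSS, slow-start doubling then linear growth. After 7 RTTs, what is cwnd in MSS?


RTT 0: cwnd = 1 MSS (initial)
RTT 1: cwnd = 2 MSS (slow start, doubled)
RTT 2: cwnd = 4 MSS (slow start, doubled)
RTT 3: cwnd = 5 MSS (congestion avoidance, +1)
RTT 4: cwnd = 6 MSS (congestion avoidance, +1)
RTT 5: cwnd = 7 MSS (congestion avoidance, +1)
RTT 6: cwnd = 8 MSS (congestion avoidance, +1)
RTT 7: cwnd = 9 MSS (congestion avoidance, +1)

9


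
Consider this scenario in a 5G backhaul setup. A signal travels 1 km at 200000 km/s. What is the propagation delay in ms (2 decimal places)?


Given: distance = 1 km, speed = 200000 km/s
Delay = distance / speed = 1 / 200000 seconds
Delay in ms = 1 * 1000 / 200000
Delay = 0.0050 ms
Rounded to 2 dp = 0.01 ms

0.01


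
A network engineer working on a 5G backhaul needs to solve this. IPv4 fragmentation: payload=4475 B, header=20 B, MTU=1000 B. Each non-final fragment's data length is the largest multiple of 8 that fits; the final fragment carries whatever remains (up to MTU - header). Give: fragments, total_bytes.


Max data per non-final fragment = floor((MTU - header)/8)*8 = floor((1000 - 20)/8)*8 = floor(980/8)*8 = 976 B
Final fragment needs no 8-byte alignment: it can carry up to MTU - header = 980 B
Non-final fragments needed = ceil((payload - 980) / 976) = ceil(3495/976) = ceil(3.5809) = 4
Number of fragments = 4 + 1 = 5
Fragment sizes (data): 4 * 976 B + 571 B (last, 571 <= 980 OK)
Total bytes sent = payload + n_frags * header = 4475 + 5*20 = 4475 + 100 = 4575 B

5, 4575


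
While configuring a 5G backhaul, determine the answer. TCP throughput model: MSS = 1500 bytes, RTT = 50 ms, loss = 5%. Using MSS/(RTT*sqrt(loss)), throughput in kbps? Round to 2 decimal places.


Given: MSS = 1500 bytes, RTT = 50 ms, loss = 5%
RTT in seconds = 50 / 1000 = 0.05
Loss rate = 5% = 0.05
sqrt(loss) = sqrt(0.05) = 0.223606797750
Throughput (bytes/s) = 1500 / (0.05 * 0.223606797750) = 134164.0786
Throughput (kbps) = 134164.0786 * 8 / 1000 = 1073.312629 -> 1073.31 kbps (2 dp)

1073.31


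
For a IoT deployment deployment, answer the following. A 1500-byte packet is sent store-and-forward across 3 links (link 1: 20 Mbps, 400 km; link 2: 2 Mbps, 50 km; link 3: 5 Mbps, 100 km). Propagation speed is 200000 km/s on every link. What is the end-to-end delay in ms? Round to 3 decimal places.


Packet = 1500 bytes = 12000 bits. Store-and-forward: sum (t_trans + t_prop) per link.
Link 1: t_trans = 12000/(20*10^6) s = 0.6000 ms; t_prop = 400/200000 s = 2.0000 ms; subtotal = 2.6000 ms
Link 2: t_trans = 12000/(2*10^6) s = 6.0000 ms; t_prop = 50/200000 s = 0.2500 ms; subtotal = 6.2500 ms
Link 3: t_trans = 12000/(5*10^6) s = 2.4000 ms; t_prop = 100/200000 s = 0.5000 ms; subtotal = 2.9000 ms
End-to-end = 2.6000 + 6.2500 + 2.9000 = 11.7500 ms -> 11.750 ms (3 dp)

11.750


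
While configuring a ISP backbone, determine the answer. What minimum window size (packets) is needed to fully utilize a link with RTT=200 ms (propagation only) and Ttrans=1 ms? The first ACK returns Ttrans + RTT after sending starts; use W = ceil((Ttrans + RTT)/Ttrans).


Given: Ttrans = 1 ms, RTT = 200 ms (= 2 * Tprop, Tprop = 100 ms)
Time until first ACK returns = Ttrans + RTT = 1 + 200 = 201 ms
Need W * Ttrans >= Ttrans + RTT  ->  W >= (Ttrans + RTT) / Ttrans
(Ttrans + RTT) / Ttrans = 201 / 1 = 201
W_min = ceil(201) = 201

201


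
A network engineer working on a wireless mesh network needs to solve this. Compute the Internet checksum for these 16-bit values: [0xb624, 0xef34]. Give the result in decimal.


Given words: [0xb624, 0xef34]
Step 1: Sum all words
Raw sum = 46628 + 61236 = 107864
Step 2: Fold carry: (42328 + 1) = 42329
One's complement = ~42329 & 0xFFFF = 23206

23206


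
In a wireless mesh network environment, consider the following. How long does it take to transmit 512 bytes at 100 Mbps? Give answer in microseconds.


Given: packet = 512 bytes, bandwidth = 100 Mbps
Packet in bits = 512 * 8 = 4096 bits
Bandwidth = 100 * 10^6 = 100000000 bps
Time = 4096 / 100000000 seconds
Time in us = 4096 * 10^6 / 100000000 = 40.96

40.96


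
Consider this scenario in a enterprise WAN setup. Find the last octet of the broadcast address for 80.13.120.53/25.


Given: IP = 80.13.120.53, prefix = /25
Host bits = 32 - 25 = 7
Network last octet = 53 AND mask = 0
Host part size = 2^7 - 1 = 127
Broadcast last octet = 0 OR 127 = 127

127


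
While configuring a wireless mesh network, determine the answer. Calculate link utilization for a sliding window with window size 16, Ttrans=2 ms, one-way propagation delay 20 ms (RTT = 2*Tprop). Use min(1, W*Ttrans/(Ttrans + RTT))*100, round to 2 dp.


Given: W = 16, Ttrans = 2 ms, RTT = 40 ms (= 2 * Tprop, Tprop = 20 ms)
Cycle time = Ttrans + RTT = 2 + 40 = 42 ms (first packet sent until its ACK returns)
W * Ttrans = 16 * 2 = 32 ms of sending per cycle
W * Ttrans / (Ttrans + RTT) = 32 / 42 = 0.761905
U = min(1, 0.761905) = 0.761905
U% = 76.19%

76.19


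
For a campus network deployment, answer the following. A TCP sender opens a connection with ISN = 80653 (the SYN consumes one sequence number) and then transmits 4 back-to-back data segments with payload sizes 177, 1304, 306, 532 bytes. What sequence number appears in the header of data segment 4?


The SYN occupies sequence number ISN = 80653, so the first data byte is ISN + 1 = 80654.
SEQ of data segment i = (ISN + 1) + sum of payload sizes of segments 1..i-1.
Segment 1: SEQ = 80654, payload = 177 bytes
Segment 2: SEQ = 80831, payload = 1304 bytes
Segment 3: SEQ = 82135, payload = 306 bytes
Segment 4: SEQ = 82441, payload = 532 bytes
SEQ of segment 4 = 80654 + 177 + 1304 + 306 = 82441

82441


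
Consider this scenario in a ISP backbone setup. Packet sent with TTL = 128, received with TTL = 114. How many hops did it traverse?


Given: initial TTL = 128, received TTL = 114
Hops = initial TTL - received TTL
Hops = 128 - 114 = 14

14


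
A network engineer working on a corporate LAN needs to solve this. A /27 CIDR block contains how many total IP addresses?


Given: CIDR prefix /27
Host bits = 32 - 27 = 5
Total addresses = 2^5 = 32

32


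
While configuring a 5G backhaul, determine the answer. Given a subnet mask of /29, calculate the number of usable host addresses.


Given: subnet mask /29
Host bits = 32 - 29 = 3
Total addresses = 2^3 = 8
Usable hosts = 8 - 2 (network + broadcast) = 6

6


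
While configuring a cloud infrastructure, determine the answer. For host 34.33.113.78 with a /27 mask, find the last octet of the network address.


Given: IP = 34.33.113.78, prefix = /27
Subnet mask = 255.255.255.224
Last octet of IP: 78
Last octet of mask: 224
Network last octet = 78 AND 224 = 64

64


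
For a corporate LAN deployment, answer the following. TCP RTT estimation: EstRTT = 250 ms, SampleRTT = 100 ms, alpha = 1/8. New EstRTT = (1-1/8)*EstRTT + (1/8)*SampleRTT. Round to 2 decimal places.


Given: EstRTT = 250 ms, SampleRTT = 100 ms, alpha = 1/8
New EstRTT = (1 - alpha) * EstRTT + alpha * SampleRTT
(7/8) * 250 = 218.75
(1/8) * 100 = 12.5
New EstRTT = 218.75 + 12.5 = 231.25 ms -> 231.25 ms (2 dp)

231.25


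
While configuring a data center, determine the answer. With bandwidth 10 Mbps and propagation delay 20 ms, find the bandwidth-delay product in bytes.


Given: bandwidth = 10 Mbps, delay = 20 ms
BDP in bits = 10 * 10^6 * 20 / 1000
BDP in bits = 200000
BDP in bytes = 200000 / 8 = 25000

25000


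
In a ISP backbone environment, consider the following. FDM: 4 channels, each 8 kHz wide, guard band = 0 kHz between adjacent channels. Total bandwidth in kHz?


Given: 4 channels, 8 kHz each, guard = 0 kHz
Channel bandwidth = 4 * 8 = 32 kHz
Guard bands = 3 gaps * 0 kHz = 0 kHz
Total = 32 + 0 = 32 kHz

32


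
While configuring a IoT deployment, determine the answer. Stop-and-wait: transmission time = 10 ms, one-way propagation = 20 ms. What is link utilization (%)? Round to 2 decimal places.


Given: Ttrans = 10 ms, Tprop = 20 ms
RTT = 2 * Tprop = 2 * 20 = 40 ms
U = Ttrans / (Ttrans + RTT)
U = 10 / (10 + 40)
U = 10 / 50 = 0.2
U% = 20.00%

20.00


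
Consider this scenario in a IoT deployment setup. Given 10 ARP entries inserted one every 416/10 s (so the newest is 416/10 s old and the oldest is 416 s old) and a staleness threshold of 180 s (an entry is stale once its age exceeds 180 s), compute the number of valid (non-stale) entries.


Ages are k * 416/10 s for k = 1..10 (spacing = 41.6000 s).
Entry k is valid iff k * 416/10 <= 180 iff k <= 10 * 180 / 416 = 4.3269
n_valid = floor(4.3269) = 4
(n_stale = 10 - 4 = 6)

4


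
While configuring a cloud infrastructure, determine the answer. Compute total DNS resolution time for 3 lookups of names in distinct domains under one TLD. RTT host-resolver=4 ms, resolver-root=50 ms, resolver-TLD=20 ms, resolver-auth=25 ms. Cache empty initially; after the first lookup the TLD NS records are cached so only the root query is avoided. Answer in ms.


Lookup 1 (cold cache): local + root + TLD + auth = 4 + 50 + 20 + 25 = 99 ms
Lookups 2..3 (TLD NS cached -> skip root; new domain -> still ask TLD and auth): local + TLD + auth = 4 + 20 + 25 = 49 ms each
Remaining 2 lookups: 2 * 49 = 98 ms
Total = 99 + 98 = 197 ms

197


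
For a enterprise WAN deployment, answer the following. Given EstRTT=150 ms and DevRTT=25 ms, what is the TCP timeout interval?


Given: EstRTT = 150 ms, DevRTT = 25 ms
Timeout = EstRTT + 4 * DevRTT
4 * DevRTT = 4 * 25 = 100
Timeout = 150 + 100 = 250 ms

250


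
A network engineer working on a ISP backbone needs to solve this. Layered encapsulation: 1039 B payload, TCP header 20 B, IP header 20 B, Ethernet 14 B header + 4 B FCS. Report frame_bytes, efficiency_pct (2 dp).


TCP segment = 1039 + 20 = 1059 B
IP packet = 1059 + 20 = 1079 B
Ethernet frame = 1079 + 14 + 4 = 1097 B
Efficiency = app / frame = 1039 / 1097 = 0.947129 = 94.7129% -> 94.71% (2 dp)

1097, 94.71


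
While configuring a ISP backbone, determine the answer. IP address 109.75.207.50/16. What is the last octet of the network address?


Given: IP = 109.75.207.50, prefix = /16
Subnet mask = 255.255.0.0
Last octet of IP: 50
Last octet of mask: 0
Network last octet = 50 AND 0 = 0

0


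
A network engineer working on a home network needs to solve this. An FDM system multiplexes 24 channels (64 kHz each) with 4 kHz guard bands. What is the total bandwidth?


Given: 24 channels, 64 kHz each, guard = 4 kHz
Channel bandwidth = 24 * 64 = 1536 kHz
Guard bands = 23 gaps * 4 kHz = 92 kHz
Total = 1536 + 92 = 1628 kHz

1628


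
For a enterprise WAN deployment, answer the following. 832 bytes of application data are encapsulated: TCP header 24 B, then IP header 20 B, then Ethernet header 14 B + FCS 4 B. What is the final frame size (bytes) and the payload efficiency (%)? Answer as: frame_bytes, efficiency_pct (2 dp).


TCP segment = 832 + 24 = 856 B
IP packet = 856 + 20 = 876 B
Ethernet frame = 876 + 14 + 4 = 894 B
Efficiency = app / frame = 832 / 894 = 0.930649 = 93.0649% -> 93.06% (2 dp)

894, 93.06


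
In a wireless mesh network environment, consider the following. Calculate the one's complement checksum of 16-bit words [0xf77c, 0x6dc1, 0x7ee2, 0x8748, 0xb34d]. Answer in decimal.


Given words: [0xf77c, 0x6dc1, 0x7ee2, 0x8748, 0xb34d]
Step 1: Sum all words
Raw sum = 63356 + 28097 + 32482 + 34632 + 45901 = 204468
Step 2: Fold carry: (7860 + 3) = 7863
One's complement = ~7863 & 0xFFFF = 57672

57672


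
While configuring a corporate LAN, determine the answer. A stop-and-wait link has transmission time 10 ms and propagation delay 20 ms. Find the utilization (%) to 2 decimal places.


Given: Ttrans = 10 ms, Tprop = 20 ms
RTT = 2 * Tprop = 2 * 20 = 40 ms
U = Ttrans / (Ttrans + RTT)
U = 10 / (10 + 40)
U = 10 / 50 = 0.2
U% = 20.00%

20.00


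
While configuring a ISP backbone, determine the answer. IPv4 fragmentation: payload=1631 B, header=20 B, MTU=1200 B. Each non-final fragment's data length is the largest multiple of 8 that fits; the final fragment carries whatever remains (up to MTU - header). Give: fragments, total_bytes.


Max data per non-final fragment = floor((MTU - header)/8)*8 = floor((1200 - 20)/8)*8 = floor(1180/8)*8 = 1176 B
Final fragment needs no 8-byte alignment: it can carry up to MTU - header = 1180 B
Non-final fragments needed = ceil((payload - 1180) / 1176) = ceil(451/1176) = ceil(0.3835) = 1
Number of fragments = 1 + 1 = 2
Fragment sizes (data): 1 * 1176 B + 455 B (last, 455 <= 1180 OK)
Total bytes sent = payload + n_frags * header = 1631 + 2*20 = 1631 + 40 = 1671 B

2, 1671


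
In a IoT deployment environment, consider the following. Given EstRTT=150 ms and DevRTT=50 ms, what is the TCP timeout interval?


Given: EstRTT = 150 ms, DevRTT = 50 ms
Timeout = EstRTT + 4 * DevRTT
4 * DevRTT = 4 * 50 = 200
Timeout = 150 + 200 = 350 ms

350


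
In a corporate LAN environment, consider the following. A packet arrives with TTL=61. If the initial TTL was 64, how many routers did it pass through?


Given: initial TTL = 64, received TTL = 61
Hops = initial TTL - received TTL
Hops = 64 - 61 = 3

3


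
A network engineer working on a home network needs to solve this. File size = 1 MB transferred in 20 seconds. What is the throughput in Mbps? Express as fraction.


Given: file = 1 MB, time = 20 s
File in Mb = 1 * 8 = 8 Mb
Throughput = 8 / 20 Mbps
Throughput = 2/5 Mbps

2/5


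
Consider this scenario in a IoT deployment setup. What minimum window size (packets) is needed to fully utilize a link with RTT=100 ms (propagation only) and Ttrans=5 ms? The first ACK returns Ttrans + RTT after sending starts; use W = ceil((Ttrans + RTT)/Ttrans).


Given: Ttrans = 5 ms, RTT = 100 ms (= 2 * Tprop, Tprop = 50 ms)
Time until first ACK returns = Ttrans + RTT = 5 + 100 = 105 ms
Need W * Ttrans >= Ttrans + RTT  ->  W >= (Ttrans + RTT) / Ttrans
(Ttrans + RTT) / Ttrans = 105 / 5 = 21
W_min = ceil(21) = 21

21


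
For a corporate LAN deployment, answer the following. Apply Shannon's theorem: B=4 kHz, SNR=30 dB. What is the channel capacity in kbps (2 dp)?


Given: B = 4 kHz, SNR = 30 dB
SNR linear = 10^(30/10) = 1000
1 + SNR = 1001
log2(1001) = 9.9672262588
C = 4 * 1000 * 9.9672262588 = 39868.9050 bps
C = 39.868905 kbps -> 39.87 kbps (2 dp)

39.87


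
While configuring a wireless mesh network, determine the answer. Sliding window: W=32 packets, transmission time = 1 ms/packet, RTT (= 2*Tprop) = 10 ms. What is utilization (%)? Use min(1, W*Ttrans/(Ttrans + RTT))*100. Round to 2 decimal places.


Given: W = 32, Ttrans = 1 ms, RTT = 10 ms (= 2 * Tprop, Tprop = 5 ms)
Cycle time = Ttrans + RTT = 1 + 10 = 11 ms (first packet sent until its ACK returns)
W * Ttrans = 32 * 1 = 32 ms of sending per cycle
W * Ttrans / (Ttrans + RTT) = 32 / 11 = 2.909091
U = min(1, 2.909091) = 1.000000
U% = 100.00%

100.00


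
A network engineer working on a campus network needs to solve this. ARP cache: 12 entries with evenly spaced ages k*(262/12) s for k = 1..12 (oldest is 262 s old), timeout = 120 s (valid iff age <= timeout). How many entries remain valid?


Ages are k * 262/12 s for k = 1..12 (spacing = 21.8333 s).
Entry k is valid iff k * 262/12 <= 120 iff k <= 12 * 120 / 262 = 5.4962
n_valid = floor(5.4962) = 5
(n_stale = 12 - 5 = 7)

5


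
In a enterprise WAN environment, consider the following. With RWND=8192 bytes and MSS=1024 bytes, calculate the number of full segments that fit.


Given: RWND = 8192 bytes, MSS = 1024 bytes
Full segments = floor(RWND / MSS)
Full segments = floor(8192 / 1024)
Full segments = floor(8.0) = 8

8


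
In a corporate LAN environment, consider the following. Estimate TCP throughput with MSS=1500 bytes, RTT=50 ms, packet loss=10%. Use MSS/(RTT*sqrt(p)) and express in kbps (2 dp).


Given: MSS = 1500 bytes, RTT = 50 ms, loss = 10%
RTT in seconds = 50 / 1000 = 0.05
Loss rate = 10% = 0.1
sqrt(loss) = sqrt(0.1) = 0.316227766017
Throughput (bytes/s) = 1500 / (0.05 * 0.316227766017) = 94868.3298
Throughput (kbps) = 94868.3298 * 8 / 1000 = 758.946638 -> 758.95 kbps (2 dp)

758.95


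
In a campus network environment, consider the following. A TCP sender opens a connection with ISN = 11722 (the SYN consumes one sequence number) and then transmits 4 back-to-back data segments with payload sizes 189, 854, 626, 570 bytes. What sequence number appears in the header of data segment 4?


The SYN occupies sequence number ISN = 11722, so the first data byte is ISN + 1 = 11723.
SEQ of data segment i = (ISN + 1) + sum of payload sizes of segments 1..i-1.
Segment 1: SEQ = 11723, payload = 189 bytes
Segment 2: SEQ = 11912, payload = 854 bytes
Segment 3: SEQ = 12766, payload = 626 bytes
Segment 4: SEQ = 13392, payload = 570 bytes
SEQ of segment 4 = 11723 + 189 + 854 + 626 = 13392

13392


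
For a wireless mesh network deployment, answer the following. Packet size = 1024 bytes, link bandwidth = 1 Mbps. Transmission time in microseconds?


Given: packet = 1024 bytes, bandwidth = 1 Mbps
Packet in bits = 1024 * 8 = 8192 bits
Bandwidth = 1 * 10^6 = 1000000 bps
Time = 8192 / 1000000 seconds
Time in us = 8192 * 10^6 / 1000000 = 8192

8192


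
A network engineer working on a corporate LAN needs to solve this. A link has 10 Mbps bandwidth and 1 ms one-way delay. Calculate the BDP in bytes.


Given: bandwidth = 10 Mbps, delay = 1 ms
BDP in bits = 10 * 10^6 * 1 / 1000
BDP in bits = 10000
BDP in bytes = 10000 / 8 = 1250

1250


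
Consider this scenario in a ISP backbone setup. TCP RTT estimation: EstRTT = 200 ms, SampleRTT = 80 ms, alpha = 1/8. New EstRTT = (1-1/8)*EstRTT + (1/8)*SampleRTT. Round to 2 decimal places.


Given: EstRTT = 200 ms, SampleRTT = 80 ms, alpha = 1/8
New EstRTT = (1 - alpha) * EstRTT + alpha * SampleRTT
(7/8) * 200 = 175
(1/8) * 80 = 10
New EstRTT = 175 + 10 = 185 ms -> 185.00 ms (2 dp)

185.00


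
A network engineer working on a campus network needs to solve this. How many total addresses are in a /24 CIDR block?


Given: CIDR prefix /24
Host bits = 32 - 24 = 8
Total addresses = 2^8 = 256

256


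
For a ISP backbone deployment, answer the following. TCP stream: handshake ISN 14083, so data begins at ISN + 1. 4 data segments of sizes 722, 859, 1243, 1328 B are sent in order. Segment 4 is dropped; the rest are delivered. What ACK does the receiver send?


SYN uses sequence number 14083; first data byte = ISN + 1 = 14084.
Segment 1: SEQ = 14084, len = 722 B, covers [14084, 14805]
Segment 2: SEQ = 14806, len = 859 B, covers [14806, 15664]
Segment 3: SEQ = 15665, len = 1243 B, covers [15665, 16907]
Segment 4: SEQ = 16908, len = 1328 B, covers [16908, 18235] [LOST]
In-order data received: bytes [14084, 16907] (segments 1..3).
Segment 4 missing -> gap begins at byte 16908.
Cumulative ACK = next expected in-order byte = 14084 + 722 + 859 + 1243 = 16908

16908


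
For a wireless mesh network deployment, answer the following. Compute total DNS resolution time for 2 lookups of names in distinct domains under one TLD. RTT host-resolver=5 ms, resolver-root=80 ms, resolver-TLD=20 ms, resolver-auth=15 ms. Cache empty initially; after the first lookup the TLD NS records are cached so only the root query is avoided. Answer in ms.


Lookup 1 (cold cache): local + root + TLD + auth = 5 + 80 + 20 + 15 = 120 ms
Lookups 2..2 (TLD NS cached -> skip root; new domain -> still ask TLD and auth): local + TLD + auth = 5 + 20 + 15 = 40 ms each
Remaining 1 lookups: 1 * 40 = 40 ms
Total = 120 + 40 = 160 ms

160


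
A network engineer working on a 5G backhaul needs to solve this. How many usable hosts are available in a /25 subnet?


Given: subnet mask /25
Host bits = 32 - 25 = 7
Total addresses = 2^7 = 128
Usable hosts = 128 - 2 (network + broadcast) = 126

126


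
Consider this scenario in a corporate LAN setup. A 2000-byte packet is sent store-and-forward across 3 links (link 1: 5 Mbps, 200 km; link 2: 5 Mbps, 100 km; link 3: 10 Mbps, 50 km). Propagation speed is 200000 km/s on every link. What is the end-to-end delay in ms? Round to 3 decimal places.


Packet = 2000 bytes = 16000 bits. Store-and-forward: sum (t_trans + t_prop) per link.
Link 1: t_trans = 16000/(5*10^6) s = 3.2000 ms; t_prop = 200/200000 s = 1.0000 ms; subtotal = 4.2000 ms
Link 2: t_trans = 16000/(5*10^6) s = 3.2000 ms; t_prop = 100/200000 s = 0.5000 ms; subtotal = 3.7000 ms
Link 3: t_trans = 16000/(10*10^6) s = 1.6000 ms; t_prop = 50/200000 s = 0.2500 ms; subtotal = 1.8500 ms
End-to-end = 4.2000 + 3.7000 + 1.8500 = 9.7500 ms -> 9.750 ms (3 dp)

9.750


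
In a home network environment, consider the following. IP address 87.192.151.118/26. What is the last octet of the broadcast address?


Given: IP = 87.192.151.118, prefix = /26
Host bits = 32 - 26 = 6
Network last octet = 118 AND mask = 64
Host part size = 2^6 - 1 = 63
Broadcast last octet = 64 OR 63 = 127

127


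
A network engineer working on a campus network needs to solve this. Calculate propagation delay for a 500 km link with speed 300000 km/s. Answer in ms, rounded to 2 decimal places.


Given: distance = 500 km, speed = 300000 km/s
Delay = distance / speed = 500 / 300000 seconds
Delay in ms = 500 * 1000 / 300000
Delay = 1.6667 ms
Rounded to 2 dp = 1.67 ms

1.67


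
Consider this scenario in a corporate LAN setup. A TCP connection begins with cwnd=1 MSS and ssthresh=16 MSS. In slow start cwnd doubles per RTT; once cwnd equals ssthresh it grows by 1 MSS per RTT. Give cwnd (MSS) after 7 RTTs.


RTT 0: cwnd = 1 MSS (initial)
RTT 1: cwnd = 2 MSS (slow start, doubled)
RTT 2: cwnd = 4 MSS (slow start, doubled)
RTT 3: cwnd = 8 MSS (slow start, doubled)
RTT 4: cwnd = 16 MSS (slow start, doubled)
RTT 5: cwnd = 17 MSS (congestion avoidance, +1)
RTT 6: cwnd = 18 MSS (congestion avoidance, +1)
RTT 7: cwnd = 19 MSS (congestion avoidance, +1)

19


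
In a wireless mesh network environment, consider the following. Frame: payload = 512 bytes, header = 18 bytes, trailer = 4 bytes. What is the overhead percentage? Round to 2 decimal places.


Given: payload = 512 B, header = 18 B, trailer = 4 B
Overhead bytes = header + trailer = 18 + 4 = 22
Total frame = payload + overhead = 512 + 22 = 534
Overhead % = 22 / 534 * 100 = 4.1199% -> 4.12% (2 dp)

4.12


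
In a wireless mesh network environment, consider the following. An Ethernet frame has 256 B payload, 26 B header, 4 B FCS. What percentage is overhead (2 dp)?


Given: payload = 256 B, header = 26 B, trailer = 4 B
Overhead bytes = header + trailer = 26 + 4 = 30
Total frame = payload + overhead = 256 + 30 = 286
Overhead % = 30 / 286 * 100 = 10.4895% -> 10.49% (2 dp)

10.49


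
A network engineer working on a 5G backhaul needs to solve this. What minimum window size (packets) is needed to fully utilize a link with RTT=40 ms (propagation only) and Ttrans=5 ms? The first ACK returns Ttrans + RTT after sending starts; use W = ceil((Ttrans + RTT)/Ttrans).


Given: Ttrans = 5 ms, RTT = 40 ms (= 2 * Tprop, Tprop = 20 ms)
Time until first ACK returns = Ttrans + RTT = 5 + 40 = 45 ms
Need W * Ttrans >= Ttrans + RTT  ->  W >= (Ttrans + RTT) / Ttrans
(Ttrans + RTT) / Ttrans = 45 / 5 = 9
W_min = ceil(9) = 9

9


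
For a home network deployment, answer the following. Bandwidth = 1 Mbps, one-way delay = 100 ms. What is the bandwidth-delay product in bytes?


Given: bandwidth = 1 Mbps, delay = 100 ms
BDP in bits = 1 * 10^6 * 100 / 1000
BDP in bits = 100000
BDP in bytes = 100000 / 8 = 12500

12500


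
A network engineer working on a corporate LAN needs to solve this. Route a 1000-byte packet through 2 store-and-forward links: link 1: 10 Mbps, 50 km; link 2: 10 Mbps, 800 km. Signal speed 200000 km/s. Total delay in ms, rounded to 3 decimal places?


Packet = 1000 bytes = 8000 bits. Store-and-forward: sum (t_trans + t_prop) per link.
Link 1: t_trans = 8000/(10*10^6) s = 0.8000 ms; t_prop = 50/200000 s = 0.2500 ms; subtotal = 1.0500 ms
Link 2: t_trans = 8000/(10*10^6) s = 0.8000 ms; t_prop = 800/200000 s = 4.0000 ms; subtotal = 4.8000 ms
End-to-end = 1.0500 + 4.8000 = 5.8500 ms -> 5.850 ms (3 dp)

5.850
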